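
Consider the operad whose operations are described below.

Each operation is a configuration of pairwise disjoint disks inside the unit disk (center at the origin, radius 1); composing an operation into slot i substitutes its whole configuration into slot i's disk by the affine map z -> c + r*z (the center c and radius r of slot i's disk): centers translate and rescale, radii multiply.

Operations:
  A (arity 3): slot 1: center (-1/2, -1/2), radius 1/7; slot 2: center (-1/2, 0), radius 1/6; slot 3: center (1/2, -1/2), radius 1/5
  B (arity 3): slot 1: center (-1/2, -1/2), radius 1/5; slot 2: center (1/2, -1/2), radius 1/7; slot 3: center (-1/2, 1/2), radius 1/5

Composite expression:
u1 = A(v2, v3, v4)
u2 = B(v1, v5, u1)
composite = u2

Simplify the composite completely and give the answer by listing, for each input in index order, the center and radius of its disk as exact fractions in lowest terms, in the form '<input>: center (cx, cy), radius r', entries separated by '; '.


v1: center (-1/2, -1/2), radius 1/5; v2: center (-3/5, 2/5), radius 1/35; v3: center (-3/5, 1/2), radius 1/30; v4: center (-2/5, 2/5), radius 1/25; v5: center (1/2, -1/2), radius 1/7

Affine substitution under B: radii multiply and v-centers shift.
input v1: composing its 1 substitution step yields center (-1/2, -1/2), radius 1/5
input v5: composing its 1 substitution step yields center (1/2, -1/2), radius 1/7
input v2: composing its 2 substitution steps yields center (-3/5, 2/5), radius 1/35
input v3: composing its 2 substitution steps yields center (-3/5, 1/2), radius 1/30
input v4: composing its 2 substitution steps yields center (-2/5, 2/5), radius 1/25


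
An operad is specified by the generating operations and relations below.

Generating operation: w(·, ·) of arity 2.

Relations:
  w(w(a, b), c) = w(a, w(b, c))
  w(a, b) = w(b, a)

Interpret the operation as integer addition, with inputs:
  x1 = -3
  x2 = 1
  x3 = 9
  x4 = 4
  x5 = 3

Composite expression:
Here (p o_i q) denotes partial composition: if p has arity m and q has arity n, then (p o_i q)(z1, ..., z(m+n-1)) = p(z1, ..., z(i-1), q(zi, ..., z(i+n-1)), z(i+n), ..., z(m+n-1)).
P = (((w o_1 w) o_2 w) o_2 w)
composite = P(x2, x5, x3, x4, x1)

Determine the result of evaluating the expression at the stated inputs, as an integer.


w(x5, x3) = 12
w(w(x5, x3), x4) = 16
w(x2, w(w(x5, x3), x4)) = 17
w(w(x2, w(w(x5, x3), x4)), x1) = 14

14


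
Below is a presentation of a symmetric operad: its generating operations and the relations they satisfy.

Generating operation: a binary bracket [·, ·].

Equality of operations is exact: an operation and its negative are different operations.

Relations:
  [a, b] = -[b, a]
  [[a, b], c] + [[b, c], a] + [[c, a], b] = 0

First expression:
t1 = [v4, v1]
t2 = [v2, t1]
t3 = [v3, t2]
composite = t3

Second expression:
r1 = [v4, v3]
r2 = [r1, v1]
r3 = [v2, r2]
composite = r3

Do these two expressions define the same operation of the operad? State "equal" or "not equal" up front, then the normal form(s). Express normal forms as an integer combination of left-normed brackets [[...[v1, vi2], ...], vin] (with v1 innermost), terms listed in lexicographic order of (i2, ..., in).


not equal — first -[[[v1, v4], v2], v3], second -[[[v1, v3], v4], v2] + [[[v1, v4], v3], v2]

In normal form, the first expression is -[[[v1, v4], v2], v3]
In normal form, the second expression is -[[[v1, v3], v4], v2] + [[[v1, v4], v3], v2]
The normal forms differ: not equal.


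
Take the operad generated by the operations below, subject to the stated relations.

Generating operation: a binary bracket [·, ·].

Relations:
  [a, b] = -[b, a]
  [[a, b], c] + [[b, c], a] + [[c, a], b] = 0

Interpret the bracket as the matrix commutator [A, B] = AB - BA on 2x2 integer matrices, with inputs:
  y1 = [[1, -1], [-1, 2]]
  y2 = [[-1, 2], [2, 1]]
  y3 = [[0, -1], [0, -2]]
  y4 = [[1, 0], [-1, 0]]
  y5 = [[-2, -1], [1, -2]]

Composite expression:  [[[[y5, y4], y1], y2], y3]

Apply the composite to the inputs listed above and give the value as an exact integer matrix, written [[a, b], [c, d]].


[[-2, 12], [-4, 2]]

[y5, y4] = [[1, 1], [1, -1]]
[[y5, y4], y1] = [[0, -1], [1, 0]]
[[[y5, y4], y1], y2] = [[-4, -2], [-2, 4]]
[[[[y5, y4], y1], y2], y3] = [[-2, 12], [-4, 2]]


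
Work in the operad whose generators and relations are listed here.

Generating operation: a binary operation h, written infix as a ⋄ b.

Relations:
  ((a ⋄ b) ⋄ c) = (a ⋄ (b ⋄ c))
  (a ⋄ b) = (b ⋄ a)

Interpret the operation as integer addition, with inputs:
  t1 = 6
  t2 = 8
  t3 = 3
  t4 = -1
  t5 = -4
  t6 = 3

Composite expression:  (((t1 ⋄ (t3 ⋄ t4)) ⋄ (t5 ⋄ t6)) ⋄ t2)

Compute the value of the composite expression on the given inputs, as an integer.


15

(t3 ⋄ t4) = 2
(t1 ⋄ (t3 ⋄ t4)) = 8
(t5 ⋄ t6) = -1
((t1 ⋄ (t3 ⋄ t4)) ⋄ (t5 ⋄ t6)) = 7
(((t1 ⋄ (t3 ⋄ t4)) ⋄ (t5 ⋄ t6)) ⋄ t2) = 15


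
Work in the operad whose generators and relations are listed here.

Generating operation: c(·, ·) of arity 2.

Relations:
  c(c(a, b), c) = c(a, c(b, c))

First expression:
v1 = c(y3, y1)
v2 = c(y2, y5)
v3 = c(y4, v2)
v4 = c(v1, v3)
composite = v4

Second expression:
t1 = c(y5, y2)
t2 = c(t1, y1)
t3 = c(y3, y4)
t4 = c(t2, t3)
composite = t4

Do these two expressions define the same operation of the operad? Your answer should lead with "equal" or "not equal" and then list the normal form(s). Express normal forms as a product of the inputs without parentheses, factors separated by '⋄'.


In normal form, the first expression is y3 ⋄ y1 ⋄ y4 ⋄ y2 ⋄ y5
In normal form, the second expression is y5 ⋄ y2 ⋄ y1 ⋄ y3 ⋄ y4
Different reductions; not equal.

not equal: they reduce to y3 ⋄ y1 ⋄ y4 ⋄ y2 ⋄ y5 and y5 ⋄ y2 ⋄ y1 ⋄ y3 ⋄ y4


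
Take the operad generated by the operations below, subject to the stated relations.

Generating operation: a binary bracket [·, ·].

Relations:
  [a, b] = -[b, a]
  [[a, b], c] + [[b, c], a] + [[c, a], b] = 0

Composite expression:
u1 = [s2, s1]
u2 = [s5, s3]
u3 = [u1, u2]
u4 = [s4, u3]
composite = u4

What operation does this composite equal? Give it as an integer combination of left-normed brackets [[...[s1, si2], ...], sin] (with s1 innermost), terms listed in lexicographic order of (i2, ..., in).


-[[[[s1, s2], s3], s5], s4] + [[[[s1, s2], s5], s3], s4]

Antisymmetry and Jacobi reduce to s1-anchored left-normed brackets.
Composite bracket: [s4, [[s2, s1], [s5, s3]]]
Full expansion: 16 signed words from ab - ba (2^4 = 16).
Keep just the words that open with s1:
  the word s1s2s3s5s4 carries sign -1 and contributes -[[[[s1, s2], s3], s5], s4]
  the word s1s2s5s3s4 carries sign +1 and contributes +[[[[s1, s2], s5], s3], s4]


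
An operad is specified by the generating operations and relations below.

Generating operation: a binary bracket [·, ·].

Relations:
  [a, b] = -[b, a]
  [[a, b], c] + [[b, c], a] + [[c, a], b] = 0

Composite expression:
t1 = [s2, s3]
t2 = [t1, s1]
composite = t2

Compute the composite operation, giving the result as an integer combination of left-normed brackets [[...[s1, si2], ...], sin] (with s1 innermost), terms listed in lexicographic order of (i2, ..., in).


-[[s1, s2], s3] + [[s1, s3], s2]

In the tensor algebra, words opening s1 carry the s1-anchored form.
Composite bracket: [[s2, s3], s1]
Full expansion: 4 signed words from ab - ba (2^2 = 4).
The s1-initial words carry the normal form:
  sign of s1s2s3 is -1, so it contributes -[[s1, s2], s3]
  sign of s1s3s2 is +1, so it contributes +[[s1, s3], s2]


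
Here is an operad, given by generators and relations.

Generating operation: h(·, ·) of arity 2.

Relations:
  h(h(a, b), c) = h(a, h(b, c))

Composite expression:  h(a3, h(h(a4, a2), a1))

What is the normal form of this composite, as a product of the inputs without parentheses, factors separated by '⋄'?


a3 ⋄ a4 ⋄ a2 ⋄ a1


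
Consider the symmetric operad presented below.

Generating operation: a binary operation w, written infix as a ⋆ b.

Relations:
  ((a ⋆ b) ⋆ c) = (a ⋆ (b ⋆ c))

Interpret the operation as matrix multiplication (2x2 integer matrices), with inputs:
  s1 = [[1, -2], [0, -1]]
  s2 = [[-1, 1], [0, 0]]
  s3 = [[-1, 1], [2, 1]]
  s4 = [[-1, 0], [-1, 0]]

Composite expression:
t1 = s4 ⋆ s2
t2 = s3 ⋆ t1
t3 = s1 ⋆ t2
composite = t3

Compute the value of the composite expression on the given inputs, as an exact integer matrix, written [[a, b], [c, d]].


[[-6, 6], [-3, 3]]


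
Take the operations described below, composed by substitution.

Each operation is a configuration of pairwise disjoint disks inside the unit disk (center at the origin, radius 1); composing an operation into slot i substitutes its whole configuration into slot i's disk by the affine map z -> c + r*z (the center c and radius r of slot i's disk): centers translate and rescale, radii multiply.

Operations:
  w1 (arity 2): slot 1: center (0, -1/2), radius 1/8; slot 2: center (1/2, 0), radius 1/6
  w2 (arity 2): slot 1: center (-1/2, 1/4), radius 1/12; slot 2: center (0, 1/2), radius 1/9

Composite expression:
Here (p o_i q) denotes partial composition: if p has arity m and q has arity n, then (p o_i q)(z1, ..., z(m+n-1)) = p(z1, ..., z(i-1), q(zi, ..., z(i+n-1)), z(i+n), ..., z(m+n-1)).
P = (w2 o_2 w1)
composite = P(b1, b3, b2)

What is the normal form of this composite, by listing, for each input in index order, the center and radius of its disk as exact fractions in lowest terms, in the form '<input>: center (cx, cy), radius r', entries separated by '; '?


b1: center (-1/2, 1/4), radius 1/12; b2: center (1/18, 1/2), radius 1/54; b3: center (0, 4/9), radius 1/72

Nesting under w2 composes maps z -> c + r*z down each b-path.
tracing b1 down its 1-map path: center (-1/2, 1/4), radius 1/12
tracing b3 down its 2-map path: center (0, 4/9), radius 1/72
tracing b2 down its 2-map path: center (1/18, 1/2), radius 1/54


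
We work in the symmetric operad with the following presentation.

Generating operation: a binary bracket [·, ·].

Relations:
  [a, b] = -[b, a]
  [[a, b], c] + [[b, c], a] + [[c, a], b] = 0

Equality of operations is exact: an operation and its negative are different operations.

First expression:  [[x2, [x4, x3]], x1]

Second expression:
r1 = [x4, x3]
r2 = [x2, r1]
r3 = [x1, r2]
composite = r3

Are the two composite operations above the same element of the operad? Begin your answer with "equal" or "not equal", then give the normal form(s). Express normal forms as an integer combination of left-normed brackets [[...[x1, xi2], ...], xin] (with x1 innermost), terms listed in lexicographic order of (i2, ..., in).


The first composite normalizes to [[[x1, x2], x3], x4] - [[[x1, x2], x4], x3] - [[[x1, x3], x4], x2] + [[[x1, x4], x3], x2]
The second composite normalizes to -[[[x1, x2], x3], x4] + [[[x1, x2], x4], x3] + [[[x1, x3], x4], x2] - [[[x1, x4], x3], x2]
Distinct normal forms: not equal.

not equal; first: [[[x1, x2], x3], x4] - [[[x1, x2], x4], x3] - [[[x1, x3], x4], x2] + [[[x1, x4], x3], x2]; second: -[[[x1, x2], x3], x4] + [[[x1, x2], x4], x3] + [[[x1, x3], x4], x2] - [[[x1, x4], x3], x2]


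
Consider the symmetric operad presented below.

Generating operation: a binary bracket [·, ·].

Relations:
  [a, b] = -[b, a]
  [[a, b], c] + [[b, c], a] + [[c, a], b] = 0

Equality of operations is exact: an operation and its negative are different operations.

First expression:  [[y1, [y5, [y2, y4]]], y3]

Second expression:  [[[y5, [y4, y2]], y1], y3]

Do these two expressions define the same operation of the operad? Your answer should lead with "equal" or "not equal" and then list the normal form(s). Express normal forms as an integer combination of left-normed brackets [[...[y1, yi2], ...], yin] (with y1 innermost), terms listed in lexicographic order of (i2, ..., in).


equal; the common form is -[[[[y1, y2], y4], y5], y3] + [[[[y1, y4], y2], y5], y3] + [[[[y1, y5], y2], y4], y3] - [[[[y1, y5], y4], y2], y3]


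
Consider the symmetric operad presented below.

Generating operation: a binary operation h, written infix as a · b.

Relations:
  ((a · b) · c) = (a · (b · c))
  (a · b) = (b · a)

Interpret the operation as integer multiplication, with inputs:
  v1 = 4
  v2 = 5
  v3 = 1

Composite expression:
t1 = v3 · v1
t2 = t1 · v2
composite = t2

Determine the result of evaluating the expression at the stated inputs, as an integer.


20

(v3 · v1) = 4
((v3 · v1) · v2) = 20


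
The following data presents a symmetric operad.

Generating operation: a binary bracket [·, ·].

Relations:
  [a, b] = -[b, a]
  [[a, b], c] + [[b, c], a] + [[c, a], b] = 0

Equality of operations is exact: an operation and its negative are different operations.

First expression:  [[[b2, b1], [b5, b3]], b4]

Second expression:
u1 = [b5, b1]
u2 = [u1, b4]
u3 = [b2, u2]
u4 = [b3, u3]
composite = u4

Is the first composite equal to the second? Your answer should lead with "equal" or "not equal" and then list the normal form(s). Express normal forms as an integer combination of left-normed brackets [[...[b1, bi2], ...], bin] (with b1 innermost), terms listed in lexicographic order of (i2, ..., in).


not equal; first: [[[[b1, b2], b3], b5], b4] - [[[[b1, b2], b5], b3], b4]; second: -[[[[b1, b5], b4], b2], b3]

In normal form, the first expression is [[[[b1, b2], b3], b5], b4] - [[[[b1, b2], b5], b3], b4]
In normal form, the second expression is -[[[[b1, b5], b4], b2], b3]
The normal forms differ: not equal.


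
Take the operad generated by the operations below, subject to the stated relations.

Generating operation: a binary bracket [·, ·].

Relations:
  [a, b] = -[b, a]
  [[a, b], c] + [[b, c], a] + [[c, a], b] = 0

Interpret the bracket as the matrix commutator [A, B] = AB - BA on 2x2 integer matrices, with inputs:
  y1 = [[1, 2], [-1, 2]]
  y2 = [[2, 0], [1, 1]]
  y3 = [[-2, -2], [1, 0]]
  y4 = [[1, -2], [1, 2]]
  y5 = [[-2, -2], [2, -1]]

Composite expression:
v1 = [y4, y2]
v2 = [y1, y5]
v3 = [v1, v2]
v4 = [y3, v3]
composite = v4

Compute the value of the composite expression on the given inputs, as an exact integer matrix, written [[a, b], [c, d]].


[y4, y2] = [[-2, 2], [2, 2]]
[y1, y5] = [[2, 4], [3, -2]]
[[y4, y2], [y1, y5]] = [[-2, -24], [20, 2]]
[y3, [[y4, y2], [y1, y5]]] = [[-16, 40], [36, 16]]

[[-16, 40], [36, 16]]


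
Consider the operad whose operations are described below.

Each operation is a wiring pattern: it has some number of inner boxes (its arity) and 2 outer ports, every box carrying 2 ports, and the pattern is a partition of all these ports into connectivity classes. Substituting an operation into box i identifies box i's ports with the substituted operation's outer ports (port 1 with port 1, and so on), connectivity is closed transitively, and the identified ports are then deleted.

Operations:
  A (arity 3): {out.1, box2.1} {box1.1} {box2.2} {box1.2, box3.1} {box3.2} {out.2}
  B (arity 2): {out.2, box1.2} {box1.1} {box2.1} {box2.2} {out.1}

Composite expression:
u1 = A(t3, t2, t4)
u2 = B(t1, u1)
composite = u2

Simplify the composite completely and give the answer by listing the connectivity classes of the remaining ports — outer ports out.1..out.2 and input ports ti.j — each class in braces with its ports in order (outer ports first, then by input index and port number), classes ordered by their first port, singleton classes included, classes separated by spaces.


{out.1} {out.2, t1.2} {t1.1} {t2.1} {t2.2} {t3.1} {t3.2, t4.1} {t4.2}

After gluing at B, chains via deleted ports link the t-ports.
after A, the pattern on (t3, t2, t4) reads {out.1, t2.1} {out.2} {t2.2} {t3.1} {t3.2, t4.1} {t4.2} (out.j = its outer ports)
after B, the pattern on (t1, t3, t2, t4) reads {out.1} {out.2, t1.2} {t1.1} {t2.1} {t2.2} {t3.1} {t3.2, t4.1} {t4.2} (out.j = its outer ports)


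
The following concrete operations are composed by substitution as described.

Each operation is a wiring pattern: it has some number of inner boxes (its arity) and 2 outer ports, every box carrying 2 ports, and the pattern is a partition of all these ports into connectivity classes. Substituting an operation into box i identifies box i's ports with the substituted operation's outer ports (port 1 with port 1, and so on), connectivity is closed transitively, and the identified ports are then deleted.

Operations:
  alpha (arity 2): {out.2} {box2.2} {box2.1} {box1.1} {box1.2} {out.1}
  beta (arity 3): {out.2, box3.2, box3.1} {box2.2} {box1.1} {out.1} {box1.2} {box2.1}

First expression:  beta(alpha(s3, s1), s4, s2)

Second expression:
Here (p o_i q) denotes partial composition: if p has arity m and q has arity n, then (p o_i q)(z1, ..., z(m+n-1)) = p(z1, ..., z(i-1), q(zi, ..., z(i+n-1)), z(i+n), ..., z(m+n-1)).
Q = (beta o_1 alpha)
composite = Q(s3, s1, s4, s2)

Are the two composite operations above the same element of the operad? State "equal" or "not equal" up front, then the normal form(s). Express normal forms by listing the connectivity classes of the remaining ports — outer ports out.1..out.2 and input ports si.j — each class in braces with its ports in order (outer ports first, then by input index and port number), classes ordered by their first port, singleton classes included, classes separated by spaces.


The first composite normalizes to {out.1} {out.2, s2.1, s2.2} {s1.1} {s1.2} {s3.1} {s3.2} {s4.1} {s4.2}
The second composite normalizes to {out.1} {out.2, s2.1, s2.2} {s1.1} {s1.2} {s3.1} {s3.2} {s4.1} {s4.2}
Identical normal forms: equal.

equal; both compose to {out.1} {out.2, s2.1, s2.2} {s1.1} {s1.2} {s3.1} {s3.2} {s4.1} {s4.2}


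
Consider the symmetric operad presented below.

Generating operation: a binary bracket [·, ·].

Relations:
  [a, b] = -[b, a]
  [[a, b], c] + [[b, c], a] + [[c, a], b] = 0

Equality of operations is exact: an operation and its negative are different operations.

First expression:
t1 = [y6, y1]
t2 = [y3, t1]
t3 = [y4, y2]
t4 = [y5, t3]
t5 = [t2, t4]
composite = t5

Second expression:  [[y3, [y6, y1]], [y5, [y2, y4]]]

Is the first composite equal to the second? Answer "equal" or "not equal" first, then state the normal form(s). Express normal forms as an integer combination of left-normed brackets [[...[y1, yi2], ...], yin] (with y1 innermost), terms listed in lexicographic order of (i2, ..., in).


not equal: they reduce to [[[[[y1, y6], y3], y2], y4], y5] - [[[[[y1, y6], y3], y4], y2], y5] - [[[[[y1, y6], y3], y5], y2], y4] + [[[[[y1, y6], y3], y5], y4], y2] and -[[[[[y1, y6], y3], y2], y4], y5] + [[[[[y1, y6], y3], y4], y2], y5] + [[[[[y1, y6], y3], y5], y2], y4] - [[[[[y1, y6], y3], y5], y4], y2]


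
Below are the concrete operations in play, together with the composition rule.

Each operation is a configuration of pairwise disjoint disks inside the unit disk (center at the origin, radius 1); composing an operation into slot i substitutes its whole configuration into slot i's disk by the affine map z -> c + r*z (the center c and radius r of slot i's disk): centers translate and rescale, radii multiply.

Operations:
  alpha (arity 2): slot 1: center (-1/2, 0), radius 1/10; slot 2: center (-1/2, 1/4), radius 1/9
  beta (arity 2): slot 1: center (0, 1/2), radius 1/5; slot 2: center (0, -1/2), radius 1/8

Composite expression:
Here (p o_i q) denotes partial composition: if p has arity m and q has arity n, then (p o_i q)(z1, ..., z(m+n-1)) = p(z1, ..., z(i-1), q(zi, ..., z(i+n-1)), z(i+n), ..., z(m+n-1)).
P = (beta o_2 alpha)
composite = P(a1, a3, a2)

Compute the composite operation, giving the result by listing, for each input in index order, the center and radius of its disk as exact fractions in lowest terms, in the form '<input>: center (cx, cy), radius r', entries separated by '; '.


a1: center (0, 1/2), radius 1/5; a2: center (-1/16, -15/32), radius 1/72; a3: center (-1/16, -1/2), radius 1/80

Nesting under beta composes maps z -> c + r*z down each a-path.
a1 passes through 1 substitution, ending at center (0, 1/2), radius 1/5
a3 passes through 2 substitutions, ending at center (-1/16, -1/2), radius 1/80
a2 passes through 2 substitutions, ending at center (-1/16, -15/32), radius 1/72


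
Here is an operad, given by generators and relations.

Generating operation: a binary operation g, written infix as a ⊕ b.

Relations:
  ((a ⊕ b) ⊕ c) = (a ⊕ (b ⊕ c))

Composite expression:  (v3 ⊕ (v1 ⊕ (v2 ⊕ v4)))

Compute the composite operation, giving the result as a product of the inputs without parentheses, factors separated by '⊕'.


v3 ⊕ v1 ⊕ v2 ⊕ v4

Under associativity of g, the answer is the v's in reading order.
(v2 ⊕ v4) spells out as v2 ⊕ v4
(v1 ⊕ (v2 ⊕ v4)) spells out as v1 ⊕ v2 ⊕ v4
(v3 ⊕ (v1 ⊕ (v2 ⊕ v4))) spells out as v3 ⊕ v1 ⊕ v2 ⊕ v4


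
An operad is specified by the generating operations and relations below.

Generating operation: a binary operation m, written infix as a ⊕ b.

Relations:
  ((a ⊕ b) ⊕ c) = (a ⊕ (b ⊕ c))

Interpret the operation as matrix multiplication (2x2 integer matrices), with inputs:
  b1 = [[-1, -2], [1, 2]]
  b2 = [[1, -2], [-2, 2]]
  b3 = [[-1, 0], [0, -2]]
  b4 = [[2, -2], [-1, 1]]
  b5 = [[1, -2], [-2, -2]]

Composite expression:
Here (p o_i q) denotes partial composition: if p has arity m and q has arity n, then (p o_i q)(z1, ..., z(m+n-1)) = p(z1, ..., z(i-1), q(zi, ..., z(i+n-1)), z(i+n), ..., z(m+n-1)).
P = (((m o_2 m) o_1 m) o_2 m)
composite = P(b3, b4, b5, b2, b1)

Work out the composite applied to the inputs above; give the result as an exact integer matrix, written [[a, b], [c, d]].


[[18, 36], [-18, -36]]

(b4 ⊕ b5) = [[6, 0], [-3, 0]]
(b3 ⊕ (b4 ⊕ b5)) = [[-6, 0], [6, 0]]
(b2 ⊕ b1) = [[-3, -6], [4, 8]]
((b3 ⊕ (b4 ⊕ b5)) ⊕ (b2 ⊕ b1)) = [[18, 36], [-18, -36]]


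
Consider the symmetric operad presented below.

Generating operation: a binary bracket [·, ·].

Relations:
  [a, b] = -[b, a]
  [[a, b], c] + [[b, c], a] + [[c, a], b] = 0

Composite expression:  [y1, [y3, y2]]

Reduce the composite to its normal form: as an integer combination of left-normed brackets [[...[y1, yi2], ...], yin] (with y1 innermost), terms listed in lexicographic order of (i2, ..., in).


In the tensor algebra, words opening y1 carry the y1-anchored form.
Composite bracket: [y1, [y3, y2]]
The bracket unfolds into 4 signed words via [a, b] = ab - ba (2^2 = 4).
Coefficients come from the y1-initial words:
  y1y2y3 (sign -1) contributes -[[y1, y2], y3]
  y1y3y2 (sign +1) contributes +[[y1, y3], y2]

-[[y1, y2], y3] + [[y1, y3], y2]


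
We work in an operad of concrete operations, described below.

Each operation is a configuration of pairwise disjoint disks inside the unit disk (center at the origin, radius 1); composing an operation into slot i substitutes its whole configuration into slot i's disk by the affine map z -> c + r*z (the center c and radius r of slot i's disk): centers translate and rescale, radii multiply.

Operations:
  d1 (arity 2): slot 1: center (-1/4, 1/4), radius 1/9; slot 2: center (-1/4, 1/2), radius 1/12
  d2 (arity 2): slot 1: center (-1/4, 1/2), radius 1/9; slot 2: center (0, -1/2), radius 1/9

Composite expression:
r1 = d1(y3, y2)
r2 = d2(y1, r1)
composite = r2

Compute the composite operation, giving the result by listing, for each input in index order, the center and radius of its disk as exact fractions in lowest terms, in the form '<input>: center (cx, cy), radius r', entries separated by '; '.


y1: center (-1/4, 1/2), radius 1/9; y2: center (-1/36, -4/9), radius 1/108; y3: center (-1/36, -17/36), radius 1/81

Below d2, radii multiply path by path; the y-disk centers shift.
input y1: applying the 1 nested substitution gives center (-1/4, 1/2), radius 1/9
input y3: applying the 2 nested substitutions gives center (-1/36, -17/36), radius 1/81
input y2: applying the 2 nested substitutions gives center (-1/36, -4/9), radius 1/108


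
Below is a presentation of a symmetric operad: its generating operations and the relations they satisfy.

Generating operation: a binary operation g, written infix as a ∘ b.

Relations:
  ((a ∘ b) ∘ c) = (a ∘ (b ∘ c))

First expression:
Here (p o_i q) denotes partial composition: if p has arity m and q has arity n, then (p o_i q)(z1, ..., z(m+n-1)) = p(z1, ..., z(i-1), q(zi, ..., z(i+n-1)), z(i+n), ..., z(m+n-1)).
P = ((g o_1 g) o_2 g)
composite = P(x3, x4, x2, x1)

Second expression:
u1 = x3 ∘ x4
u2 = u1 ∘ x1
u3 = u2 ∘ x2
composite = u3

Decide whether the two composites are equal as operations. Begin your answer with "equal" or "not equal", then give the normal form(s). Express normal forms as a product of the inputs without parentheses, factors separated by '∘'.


not equal — first x3 ∘ x4 ∘ x2 ∘ x1, second x3 ∘ x4 ∘ x1 ∘ x2


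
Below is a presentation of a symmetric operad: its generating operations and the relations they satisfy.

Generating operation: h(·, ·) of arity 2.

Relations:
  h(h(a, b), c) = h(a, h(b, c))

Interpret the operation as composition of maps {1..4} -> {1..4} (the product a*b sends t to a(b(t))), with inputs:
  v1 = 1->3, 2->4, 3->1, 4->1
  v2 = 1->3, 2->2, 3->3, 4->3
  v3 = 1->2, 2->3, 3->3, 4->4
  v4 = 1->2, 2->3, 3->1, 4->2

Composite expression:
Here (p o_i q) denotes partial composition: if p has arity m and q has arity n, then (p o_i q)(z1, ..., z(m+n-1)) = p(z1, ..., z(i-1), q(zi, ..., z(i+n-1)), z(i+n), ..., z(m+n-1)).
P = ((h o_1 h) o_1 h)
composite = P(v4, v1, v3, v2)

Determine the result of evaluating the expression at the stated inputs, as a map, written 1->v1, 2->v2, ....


h(v4, v1) = 1->1, 2->2, 3->2, 4->2
h(h(v4, v1), v3) = 1->2, 2->2, 3->2, 4->2
h(h(h(v4, v1), v3), v2) = 1->2, 2->2, 3->2, 4->2

1->2, 2->2, 3->2, 4->2


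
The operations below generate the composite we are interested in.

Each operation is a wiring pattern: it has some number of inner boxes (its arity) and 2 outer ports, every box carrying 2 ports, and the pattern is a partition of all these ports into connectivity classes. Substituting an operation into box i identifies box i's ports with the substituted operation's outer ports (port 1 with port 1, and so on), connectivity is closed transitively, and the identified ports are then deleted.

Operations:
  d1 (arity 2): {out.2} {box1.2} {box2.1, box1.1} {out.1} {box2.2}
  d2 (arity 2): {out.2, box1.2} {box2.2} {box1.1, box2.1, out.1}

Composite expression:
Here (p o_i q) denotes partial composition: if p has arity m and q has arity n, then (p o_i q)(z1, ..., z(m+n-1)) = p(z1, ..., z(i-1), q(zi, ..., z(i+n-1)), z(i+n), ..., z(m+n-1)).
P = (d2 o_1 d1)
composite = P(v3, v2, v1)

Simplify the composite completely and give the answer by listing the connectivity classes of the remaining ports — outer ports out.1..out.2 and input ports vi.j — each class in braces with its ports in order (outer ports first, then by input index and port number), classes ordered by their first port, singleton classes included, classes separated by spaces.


Two ports join when wires chain via d2-identified ports.
through d1, on inputs (v3, v2): {out.1} {out.2} {v2.1, v3.1} {v2.2} {v3.2} (out.j = stage outer ports)
through d2, on inputs (v3, v2, v1): {out.1, v1.1} {out.2} {v1.2} {v2.1, v3.1} {v2.2} {v3.2} (out.j = stage outer ports)

{out.1, v1.1} {out.2} {v1.2} {v2.1, v3.1} {v2.2} {v3.2}


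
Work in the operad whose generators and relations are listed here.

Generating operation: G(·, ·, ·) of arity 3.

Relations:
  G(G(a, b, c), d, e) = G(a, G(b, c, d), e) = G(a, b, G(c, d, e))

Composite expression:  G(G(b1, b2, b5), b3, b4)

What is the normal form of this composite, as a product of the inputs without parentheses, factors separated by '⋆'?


b1 ⋆ b2 ⋆ b5 ⋆ b3 ⋆ b4

Key point: G is associative — brackets drop, the b-order remains.
G(b1, b2, b5) collapses to b1 ⋆ b2 ⋆ b5
G(G(b1, b2, b5), b3, b4) collapses to b1 ⋆ b2 ⋆ b5 ⋆ b3 ⋆ b4


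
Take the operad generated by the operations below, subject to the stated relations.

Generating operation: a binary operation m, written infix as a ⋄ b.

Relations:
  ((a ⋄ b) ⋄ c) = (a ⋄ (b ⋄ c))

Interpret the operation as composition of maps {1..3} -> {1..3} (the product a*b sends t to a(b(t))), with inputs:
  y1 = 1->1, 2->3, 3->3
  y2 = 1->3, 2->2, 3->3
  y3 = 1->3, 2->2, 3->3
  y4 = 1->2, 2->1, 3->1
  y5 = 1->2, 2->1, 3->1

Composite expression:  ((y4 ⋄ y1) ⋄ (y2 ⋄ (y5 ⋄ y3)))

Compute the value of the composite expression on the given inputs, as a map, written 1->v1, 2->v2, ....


1->1, 2->1, 3->1


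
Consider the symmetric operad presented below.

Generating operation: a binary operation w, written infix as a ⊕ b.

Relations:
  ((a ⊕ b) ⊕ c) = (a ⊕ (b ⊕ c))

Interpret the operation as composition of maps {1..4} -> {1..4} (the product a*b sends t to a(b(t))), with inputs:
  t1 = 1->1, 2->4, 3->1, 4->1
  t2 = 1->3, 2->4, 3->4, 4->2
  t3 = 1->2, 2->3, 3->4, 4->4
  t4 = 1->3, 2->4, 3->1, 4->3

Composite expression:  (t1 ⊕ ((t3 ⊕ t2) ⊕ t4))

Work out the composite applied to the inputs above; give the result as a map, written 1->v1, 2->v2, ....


(t3 ⊕ t2) = 1->4, 2->4, 3->4, 4->3
((t3 ⊕ t2) ⊕ t4) = 1->4, 2->3, 3->4, 4->4
(t1 ⊕ ((t3 ⊕ t2) ⊕ t4)) = 1->1, 2->1, 3->1, 4->1

1->1, 2->1, 3->1, 4->1


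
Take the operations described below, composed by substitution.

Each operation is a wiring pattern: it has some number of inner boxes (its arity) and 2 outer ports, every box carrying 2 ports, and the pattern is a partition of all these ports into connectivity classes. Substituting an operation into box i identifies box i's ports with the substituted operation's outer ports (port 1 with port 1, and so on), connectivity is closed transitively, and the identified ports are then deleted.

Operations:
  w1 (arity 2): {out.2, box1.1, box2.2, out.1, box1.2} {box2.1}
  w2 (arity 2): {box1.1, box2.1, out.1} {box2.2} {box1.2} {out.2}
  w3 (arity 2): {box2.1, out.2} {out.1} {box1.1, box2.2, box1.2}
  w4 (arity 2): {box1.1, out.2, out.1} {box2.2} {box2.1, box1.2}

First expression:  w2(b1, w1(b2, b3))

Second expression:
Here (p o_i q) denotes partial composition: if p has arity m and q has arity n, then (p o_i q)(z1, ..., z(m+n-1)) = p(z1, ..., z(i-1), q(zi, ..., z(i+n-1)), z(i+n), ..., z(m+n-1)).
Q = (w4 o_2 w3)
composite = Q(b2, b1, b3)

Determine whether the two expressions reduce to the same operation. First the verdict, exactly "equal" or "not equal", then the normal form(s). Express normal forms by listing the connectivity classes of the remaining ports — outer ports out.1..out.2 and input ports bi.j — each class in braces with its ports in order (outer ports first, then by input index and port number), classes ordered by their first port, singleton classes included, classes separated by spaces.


not equal; the first gives {out.1, b1.1, b2.1, b2.2, b3.2} {out.2} {b1.2} {b3.1} and the second {out.1, out.2, b2.1} {b1.1, b1.2, b3.2} {b2.2} {b3.1}

Reducing the first expression gives {out.1, b1.1, b2.1, b2.2, b3.2} {out.2} {b1.2} {b3.1}
Reducing the second expression gives {out.1, out.2, b2.1} {b1.1, b1.2, b3.2} {b2.2} {b3.1}
The forms do not match — not equal.


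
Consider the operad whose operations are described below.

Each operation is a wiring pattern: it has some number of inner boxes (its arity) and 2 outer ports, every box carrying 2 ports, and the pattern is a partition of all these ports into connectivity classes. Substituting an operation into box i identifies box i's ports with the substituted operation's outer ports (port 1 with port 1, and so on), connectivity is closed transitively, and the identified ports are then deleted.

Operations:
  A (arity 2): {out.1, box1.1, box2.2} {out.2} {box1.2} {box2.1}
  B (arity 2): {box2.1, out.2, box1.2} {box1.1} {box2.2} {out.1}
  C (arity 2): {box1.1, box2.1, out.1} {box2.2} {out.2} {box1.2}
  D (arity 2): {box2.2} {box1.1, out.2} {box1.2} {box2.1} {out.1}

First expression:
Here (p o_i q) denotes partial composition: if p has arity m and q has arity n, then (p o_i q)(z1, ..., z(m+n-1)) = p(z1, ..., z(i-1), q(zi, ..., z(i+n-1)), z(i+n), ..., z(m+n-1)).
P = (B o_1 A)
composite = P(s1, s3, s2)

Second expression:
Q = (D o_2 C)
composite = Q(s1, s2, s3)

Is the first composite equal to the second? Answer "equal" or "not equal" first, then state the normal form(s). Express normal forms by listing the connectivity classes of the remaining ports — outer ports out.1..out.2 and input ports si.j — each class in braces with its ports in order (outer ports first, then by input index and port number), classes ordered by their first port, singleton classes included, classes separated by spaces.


In normal form, the first expression is {out.1} {out.2, s2.1} {s1.1, s3.2} {s1.2} {s2.2} {s3.1}
In normal form, the second expression is {out.1} {out.2, s1.1} {s1.2} {s2.1, s3.1} {s2.2} {s3.2}
The forms do not match — not equal.

not equal; first: {out.1} {out.2, s2.1} {s1.1, s3.2} {s1.2} {s2.2} {s3.1}; second: {out.1} {out.2, s1.1} {s1.2} {s2.1, s3.1} {s2.2} {s3.2}


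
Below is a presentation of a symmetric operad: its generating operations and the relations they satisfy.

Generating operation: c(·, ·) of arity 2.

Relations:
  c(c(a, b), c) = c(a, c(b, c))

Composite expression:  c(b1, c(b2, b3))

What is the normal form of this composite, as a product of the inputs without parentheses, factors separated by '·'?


b1 · b2 · b3

Key point: c is associative — brackets drop, the b-order remains.
c(b2, b3) collapses to b2 · b3
c(b1, c(b2, b3)) collapses to b1 · b2 · b3


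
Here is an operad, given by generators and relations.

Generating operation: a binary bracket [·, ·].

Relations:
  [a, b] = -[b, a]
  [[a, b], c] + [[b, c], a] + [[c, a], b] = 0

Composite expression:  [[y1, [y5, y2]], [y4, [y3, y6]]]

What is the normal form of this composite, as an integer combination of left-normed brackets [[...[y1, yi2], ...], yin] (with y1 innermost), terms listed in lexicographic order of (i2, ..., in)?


[[[[[y1, y2], y5], y3], y6], y4] - [[[[[y1, y2], y5], y4], y3], y6] + [[[[[y1, y2], y5], y4], y6], y3] - [[[[[y1, y2], y5], y6], y3], y4] - [[[[[y1, y5], y2], y3], y6], y4] + [[[[[y1, y5], y2], y4], y3], y6] - [[[[[y1, y5], y2], y4], y6], y3] + [[[[[y1, y5], y2], y6], y3], y4]


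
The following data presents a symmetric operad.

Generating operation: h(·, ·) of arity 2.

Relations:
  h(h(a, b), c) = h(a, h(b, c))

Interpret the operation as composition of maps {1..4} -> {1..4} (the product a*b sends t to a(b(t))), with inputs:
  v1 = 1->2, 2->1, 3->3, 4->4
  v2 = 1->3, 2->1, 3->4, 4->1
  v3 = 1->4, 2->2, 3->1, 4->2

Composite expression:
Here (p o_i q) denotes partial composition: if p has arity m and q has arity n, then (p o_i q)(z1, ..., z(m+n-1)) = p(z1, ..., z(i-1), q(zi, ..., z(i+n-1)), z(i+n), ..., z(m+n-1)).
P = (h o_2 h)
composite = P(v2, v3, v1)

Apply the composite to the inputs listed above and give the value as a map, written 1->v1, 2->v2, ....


1->1, 2->1, 3->3, 4->1

h(v3, v1) = 1->2, 2->4, 3->1, 4->2
h(v2, h(v3, v1)) = 1->1, 2->1, 3->3, 4->1


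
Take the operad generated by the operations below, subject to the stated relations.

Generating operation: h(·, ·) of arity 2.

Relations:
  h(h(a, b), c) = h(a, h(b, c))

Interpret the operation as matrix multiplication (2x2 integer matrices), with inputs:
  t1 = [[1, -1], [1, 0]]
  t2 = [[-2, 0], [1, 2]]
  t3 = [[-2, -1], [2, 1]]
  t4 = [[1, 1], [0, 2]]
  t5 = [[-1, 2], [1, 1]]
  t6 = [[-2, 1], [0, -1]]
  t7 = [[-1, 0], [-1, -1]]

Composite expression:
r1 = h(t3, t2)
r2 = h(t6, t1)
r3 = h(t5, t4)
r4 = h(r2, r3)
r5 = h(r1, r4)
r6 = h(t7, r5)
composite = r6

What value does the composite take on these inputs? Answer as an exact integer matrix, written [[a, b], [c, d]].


[[-7, -15], [0, 0]]

h(t3, t2) = [[3, -2], [-3, 2]]
h(t6, t1) = [[-1, 2], [-1, 0]]
h(t5, t4) = [[-1, 3], [1, 3]]
h(h(t6, t1), h(t5, t4)) = [[3, 3], [1, -3]]
h(h(t3, t2), h(h(t6, t1), h(t5, t4))) = [[7, 15], [-7, -15]]
h(t7, h(h(t3, t2), h(h(t6, t1), h(t5, t4)))) = [[-7, -15], [0, 0]]


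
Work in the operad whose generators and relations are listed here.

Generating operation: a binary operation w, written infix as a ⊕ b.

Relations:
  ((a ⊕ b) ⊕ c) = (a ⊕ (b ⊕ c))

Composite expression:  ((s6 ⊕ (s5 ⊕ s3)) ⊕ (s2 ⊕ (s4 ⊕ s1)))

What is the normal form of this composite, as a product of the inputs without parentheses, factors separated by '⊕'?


s6 ⊕ s5 ⊕ s3 ⊕ s2 ⊕ s4 ⊕ s1

All parenthesizations of w agree; list the s-inputs left to right.
(s5 ⊕ s3) collapses to s5 ⊕ s3
(s6 ⊕ (s5 ⊕ s3)) collapses to s6 ⊕ s5 ⊕ s3
(s4 ⊕ s1) collapses to s4 ⊕ s1
(s2 ⊕ (s4 ⊕ s1)) collapses to s2 ⊕ s4 ⊕ s1
((s6 ⊕ (s5 ⊕ s3)) ⊕ (s2 ⊕ (s4 ⊕ s1))) collapses to s6 ⊕ s5 ⊕ s3 ⊕ s2 ⊕ s4 ⊕ s1


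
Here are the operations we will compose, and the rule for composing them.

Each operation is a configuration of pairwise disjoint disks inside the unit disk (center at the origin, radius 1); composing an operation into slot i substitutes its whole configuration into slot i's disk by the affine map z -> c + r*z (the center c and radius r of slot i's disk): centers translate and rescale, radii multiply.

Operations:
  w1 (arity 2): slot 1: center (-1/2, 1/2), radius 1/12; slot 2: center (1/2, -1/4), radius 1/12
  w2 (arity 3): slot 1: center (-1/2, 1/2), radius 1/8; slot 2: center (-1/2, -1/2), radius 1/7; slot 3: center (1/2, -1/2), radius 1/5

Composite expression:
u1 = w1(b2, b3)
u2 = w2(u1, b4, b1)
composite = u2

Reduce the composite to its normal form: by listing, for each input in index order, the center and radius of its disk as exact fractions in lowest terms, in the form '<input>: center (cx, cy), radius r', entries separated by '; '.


b1: center (1/2, -1/2), radius 1/5; b2: center (-9/16, 9/16), radius 1/96; b3: center (-7/16, 15/32), radius 1/96; b4: center (-1/2, -1/2), radius 1/7

Nesting under w2 composes maps z -> c + r*z down each b-path.
tracing b2 down its 2-map path: center (-9/16, 9/16), radius 1/96
tracing b3 down its 2-map path: center (-7/16, 15/32), radius 1/96
tracing b4 down its 1-map path: center (-1/2, -1/2), radius 1/7
tracing b1 down its 1-map path: center (1/2, -1/2), radius 1/5


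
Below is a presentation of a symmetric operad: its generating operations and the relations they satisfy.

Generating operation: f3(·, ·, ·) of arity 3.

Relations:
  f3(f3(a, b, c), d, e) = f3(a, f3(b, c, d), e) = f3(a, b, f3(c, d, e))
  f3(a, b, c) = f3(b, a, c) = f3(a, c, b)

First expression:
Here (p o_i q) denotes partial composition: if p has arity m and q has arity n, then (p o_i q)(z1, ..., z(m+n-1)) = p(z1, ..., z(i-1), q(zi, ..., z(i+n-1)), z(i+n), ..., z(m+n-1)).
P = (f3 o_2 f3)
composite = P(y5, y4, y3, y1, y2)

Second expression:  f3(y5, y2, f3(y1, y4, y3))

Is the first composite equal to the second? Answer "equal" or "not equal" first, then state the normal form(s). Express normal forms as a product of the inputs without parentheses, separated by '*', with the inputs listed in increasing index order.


equal — both sides give y1 * y2 * y3 * y4 * y5

Normal form of the first expression: y1 * y2 * y3 * y4 * y5
Normal form of the second expression: y1 * y2 * y3 * y4 * y5
The forms coincide; equal.


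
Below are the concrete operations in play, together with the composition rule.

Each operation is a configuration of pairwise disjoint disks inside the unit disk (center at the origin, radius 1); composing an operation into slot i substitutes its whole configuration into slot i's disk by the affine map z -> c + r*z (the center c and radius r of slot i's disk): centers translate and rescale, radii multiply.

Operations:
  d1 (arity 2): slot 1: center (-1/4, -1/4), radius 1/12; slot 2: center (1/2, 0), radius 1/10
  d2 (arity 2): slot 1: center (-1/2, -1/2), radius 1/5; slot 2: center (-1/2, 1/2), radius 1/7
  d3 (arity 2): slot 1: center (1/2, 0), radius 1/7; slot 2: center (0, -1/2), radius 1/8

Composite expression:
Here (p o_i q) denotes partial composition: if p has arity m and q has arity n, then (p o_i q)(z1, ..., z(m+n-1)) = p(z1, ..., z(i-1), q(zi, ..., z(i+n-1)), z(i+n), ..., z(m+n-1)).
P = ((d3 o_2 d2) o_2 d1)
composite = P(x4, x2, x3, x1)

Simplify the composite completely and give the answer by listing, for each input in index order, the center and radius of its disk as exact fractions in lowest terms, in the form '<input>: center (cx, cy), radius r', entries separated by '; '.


x1: center (-1/16, -7/16), radius 1/56; x2: center (-11/160, -91/160), radius 1/480; x3: center (-1/20, -9/16), radius 1/400; x4: center (1/2, 0), radius 1/7

Only the slot chain above each x matters under d3; compose those maps.
input x4: applying the 1 nested substitution gives center (1/2, 0), radius 1/7
input x2: applying the 3 nested substitutions gives center (-11/160, -91/160), radius 1/480
input x3: applying the 3 nested substitutions gives center (-1/20, -9/16), radius 1/400
input x1: applying the 2 nested substitutions gives center (-1/16, -7/16), radius 1/56
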